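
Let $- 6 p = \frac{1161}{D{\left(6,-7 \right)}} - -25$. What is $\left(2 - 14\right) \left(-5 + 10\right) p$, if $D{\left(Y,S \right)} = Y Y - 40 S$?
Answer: $\frac{45305}{158} \approx 286.74$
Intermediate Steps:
$D{\left(Y,S \right)} = Y^{2} - 40 S$
$p = - \frac{9061}{1896}$ ($p = - \frac{\frac{1161}{6^{2} - -280} - -25}{6} = - \frac{\frac{1161}{36 + 280} + 25}{6} = - \frac{\frac{1161}{316} + 25}{6} = \left(- \frac{1}{6}\right) \frac{9061}{316} = - \frac{9061}{1896} \approx -4.779$)
$\left(2 - 14\right) \left(-5 + 10\right) p = \left(2 - 14\right) \left(-5 + 10\right) \left(- \frac{9061}{1896}\right) = \left(-12\right) 5 \left(- \frac{9061}{1896}\right) = \left(-60\right) \left(- \frac{9061}{1896}\right) = \frac{45305}{158}$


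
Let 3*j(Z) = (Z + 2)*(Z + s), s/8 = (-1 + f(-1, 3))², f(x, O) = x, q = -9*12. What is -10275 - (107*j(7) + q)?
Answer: -22686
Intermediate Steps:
q = -108
s = 32 (s = 8*(-1 - 1)² = 8*(-2)² = 8*4 = 32)
j(Z) = (2 + Z)*(32 + Z)/3 (j(Z) = ((Z + 2)*(Z + 32))/3 = ((2 + Z)*(32 + Z))/3 = (2 + Z)*(32 + Z)/3)
-10275 - (107*j(7) + q) = -10275 - (107*(64/3 + (⅓)*7² + (34/3)*7) - 108) = -10275 - (107*(64/3 + (⅓)*49 + 238/3) - 108) = -10275 - (107*(64/3 + 49/3 + 238/3) - 108) = -10275 - (107*117 - 108) = -10275 - (12519 - 108) = -10275 - 1*12411 = -10275 - 12411 = -22686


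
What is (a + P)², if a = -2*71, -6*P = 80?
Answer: 217156/9 ≈ 24128.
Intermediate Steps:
P = -40/3 (P = -⅙*80 = -40/3 ≈ -13.333)
a = -142
(a + P)² = (-142 - 40/3)² = (-466/3)² = 217156/9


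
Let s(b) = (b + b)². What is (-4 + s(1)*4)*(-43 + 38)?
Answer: -60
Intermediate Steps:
s(b) = 4*b² (s(b) = (2*b)² = 4*b²)
(-4 + s(1)*4)*(-43 + 38) = (-4 + (4*1²)*4)*(-43 + 38) = (-4 + (4*1)*4)*(-5) = (-4 + 4*4)*(-5) = (-4 + 16)*(-5) = 12*(-5) = -60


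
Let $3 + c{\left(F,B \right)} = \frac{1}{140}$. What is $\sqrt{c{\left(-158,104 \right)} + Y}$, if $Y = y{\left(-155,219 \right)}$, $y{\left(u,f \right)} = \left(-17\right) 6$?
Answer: $\frac{i \sqrt{514465}}{70} \approx 10.247 i$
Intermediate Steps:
$y{\left(u,f \right)} = -102$
$c{\left(F,B \right)} = - \frac{419}{140}$ ($c{\left(F,B \right)} = -3 + \frac{1}{140} = - \frac{419}{140}$)
$Y = -102$
$\sqrt{c{\left(-158,104 \right)} + Y} = \sqrt{- \frac{419}{140} - 102} = \sqrt{- \frac{14699}{140}} = \frac{i \sqrt{514465}}{70}$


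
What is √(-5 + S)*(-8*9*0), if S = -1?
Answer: 0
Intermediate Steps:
√(-5 + S)*(-8*9*0) = √(-5 - 1)*(-8*9*0) = √(-6)*(-72*0) = (I*√6)*0 = 0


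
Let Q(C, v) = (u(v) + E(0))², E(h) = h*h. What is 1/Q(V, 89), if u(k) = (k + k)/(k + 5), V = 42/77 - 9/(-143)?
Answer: 2209/7921 ≈ 0.27888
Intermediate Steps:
V = 87/143 (V = 42*(1/77) - 9*(-1/143) = 6/11 + 9/143 = 87/143 ≈ 0.60839)
E(h) = h²
u(k) = 2*k/(5 + k) (u(k) = (2*k)/(5 + k) = 2*k/(5 + k))
Q(C, v) = 4*v²/(5 + v)² (Q(C, v) = (2*v/(5 + v) + 0²)² = (2*v/(5 + v) + 0)² = (2*v/(5 + v))² = 4*v²/(5 + v)²)
1/Q(V, 89) = 1/(4*89²/(5 + 89)²) = 1/(4*7921/94²) = 1/(4*7921*(1/8836)) = 1/(7921/2209) = 2209/7921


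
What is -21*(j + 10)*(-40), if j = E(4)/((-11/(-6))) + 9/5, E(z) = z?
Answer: 129192/11 ≈ 11745.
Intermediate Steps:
j = 219/55 (j = 4/((-11/(-6))) + 9/5 = 4/((-11*(-1/6))) + 9*(1/5) = 4/(11/6) + 9/5 = 4*(6/11) + 9/5 = 24/11 + 9/5 = 219/55 ≈ 3.9818)
-21*(j + 10)*(-40) = -21*(219/55 + 10)*(-40) = -21*769/55*(-40) = -16149/55*(-40) = 129192/11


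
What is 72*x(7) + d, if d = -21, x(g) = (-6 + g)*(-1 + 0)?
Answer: -93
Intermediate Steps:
x(g) = 6 - g (x(g) = (-6 + g)*(-1) = 6 - g)
72*x(7) + d = 72*(6 - 1*7) - 21 = 72*(6 - 7) - 21 = 72*(-1) - 21 = -72 - 21 = -93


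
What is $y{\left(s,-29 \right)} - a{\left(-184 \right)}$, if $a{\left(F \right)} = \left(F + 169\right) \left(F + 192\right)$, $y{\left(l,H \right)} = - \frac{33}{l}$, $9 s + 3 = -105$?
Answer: $\frac{491}{4} \approx 122.75$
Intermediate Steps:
$s = -12$ ($s = - \frac{1}{3} + \frac{1}{9} \left(-105\right) = - \frac{1}{3} - \frac{35}{3} = -12$)
$a{\left(F \right)} = \left(169 + F\right) \left(192 + F\right)$
$y{\left(s,-29 \right)} - a{\left(-184 \right)} = - \frac{33}{-12} - \left(32448 + \left(-184\right)^{2} + 361 \left(-184\right)\right) = \left(-33\right) \left(- \frac{1}{12}\right) - \left(32448 + 33856 - 66424\right) = \frac{11}{4} - -120 = \frac{11}{4} + 120 = \frac{491}{4}$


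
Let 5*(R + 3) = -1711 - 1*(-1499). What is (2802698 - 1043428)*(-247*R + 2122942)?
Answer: 3754556274266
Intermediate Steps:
R = -227/5 (R = -3 + (-1711 - 1*(-1499))/5 = -3 + (-1711 + 1499)/5 = -3 + (⅕)*(-212) = -3 - 212/5 = -227/5 ≈ -45.400)
(2802698 - 1043428)*(-247*R + 2122942) = (2802698 - 1043428)*(-247*(-227/5) + 2122942) = 1759270*(56069/5 + 2122942) = 1759270*(10670779/5) = 3754556274266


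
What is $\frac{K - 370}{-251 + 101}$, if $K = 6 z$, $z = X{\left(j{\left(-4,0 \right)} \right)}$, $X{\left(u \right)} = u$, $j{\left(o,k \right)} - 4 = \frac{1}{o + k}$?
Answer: $\frac{139}{60} \approx 2.3167$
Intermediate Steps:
$j{\left(o,k \right)} = 4 + \frac{1}{k + o}$ ($j{\left(o,k \right)} = 4 + \frac{1}{o + k} = 4 + \frac{1}{k + o}$)
$z = \frac{15}{4}$ ($z = \frac{1 + 4 \cdot 0 + 4 \left(-4\right)}{0 - 4} = \frac{1 + 0 - 16}{-4} = \left(- \frac{1}{4}\right) \left(-15\right) = \frac{15}{4} \approx 3.75$)
$K = \frac{45}{2}$ ($K = 6 \cdot \frac{15}{4} = \frac{45}{2} \approx 22.5$)
$\frac{K - 370}{-251 + 101} = \frac{\frac{45}{2} - 370}{-251 + 101} = - \frac{695}{2 \left(-150\right)} = \left(- \frac{695}{2}\right) \left(- \frac{1}{150}\right) = \frac{139}{60}$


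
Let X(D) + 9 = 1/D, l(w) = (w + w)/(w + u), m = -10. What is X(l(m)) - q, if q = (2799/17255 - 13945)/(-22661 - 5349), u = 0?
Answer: -4348774851/483312550 ≈ -8.9978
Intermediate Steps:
l(w) = 2 (l(w) = (w + w)/(w + 0) = (2*w)/w = 2)
X(D) = -9 + 1/D
q = 120309088/241656275 (q = (2799*(1/17255) - 13945)/(-28010) = (2799/17255 - 13945)*(-1/28010) = -240618176/17255*(-1/28010) = 120309088/241656275 ≈ 0.49785)
X(l(m)) - q = (-9 + 1/2) - 1*120309088/241656275 = (-9 + ½) - 120309088/241656275 = -17/2 - 120309088/241656275 = -4348774851/483312550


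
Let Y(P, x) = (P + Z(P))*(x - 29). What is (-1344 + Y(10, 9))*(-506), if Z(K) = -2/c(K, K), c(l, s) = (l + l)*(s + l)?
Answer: 3906067/5 ≈ 7.8121e+5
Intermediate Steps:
c(l, s) = 2*l*(l + s) (c(l, s) = (2*l)*(l + s) = 2*l*(l + s))
Z(K) = -1/(2*K**2) (Z(K) = -2*1/(2*K*(K + K)) = -2*1/(4*K**2) = -1/(2*K**2))
Y(P, x) = (-29 + x)*(P - 1/(2*P**2)) (Y(P, x) = (P - 1/(2*P**2))*(x - 29) = (P - 1/(2*P**2))*(-29 + x) = (-29 + x)*(P - 1/(2*P**2)))
(-1344 + Y(10, 9))*(-506) = (-1344 + (1/2)*(29 - 1*9 + 2*10**3*(-29 + 9))/10**2)*(-506) = (-1344 + (1/2)*(1/100)*(29 - 9 + 2*1000*(-20)))*(-506) = (-1344 + (1/2)*(1/100)*(29 - 9 - 40000))*(-506) = (-1344 + (1/2)*(1/100)*(-39980))*(-506) = (-1344 - 1999/10)*(-506) = -15439/10*(-506) = 3906067/5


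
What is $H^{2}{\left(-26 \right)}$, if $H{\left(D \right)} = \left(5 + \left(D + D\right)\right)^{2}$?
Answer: $4879681$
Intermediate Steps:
$H{\left(D \right)} = \left(5 + 2 D\right)^{2}$
$H^{2}{\left(-26 \right)} = \left(\left(5 + 2 \left(-26\right)\right)^{2}\right)^{2} = \left(\left(5 - 52\right)^{2}\right)^{2} = \left(\left(-47\right)^{2}\right)^{2} = 2209^{2} = 4879681$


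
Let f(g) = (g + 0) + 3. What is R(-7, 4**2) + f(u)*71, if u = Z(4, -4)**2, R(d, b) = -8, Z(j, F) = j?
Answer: 1341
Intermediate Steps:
u = 16 (u = 4**2 = 16)
f(g) = 3 + g (f(g) = g + 3 = 3 + g)
R(-7, 4**2) + f(u)*71 = -8 + (3 + 16)*71 = -8 + 19*71 = -8 + 1349 = 1341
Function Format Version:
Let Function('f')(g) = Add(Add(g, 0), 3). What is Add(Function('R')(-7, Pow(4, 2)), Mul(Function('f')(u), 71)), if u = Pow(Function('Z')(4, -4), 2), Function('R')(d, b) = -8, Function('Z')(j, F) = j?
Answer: 1341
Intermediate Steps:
u = 16 (u = Pow(4, 2) = 16)
Function('f')(g) = Add(3, g) (Function('f')(g) = Add(g, 3) = Add(3, g))
Add(Function('R')(-7, Pow(4, 2)), Mul(Function('f')(u), 71)) = Add(-8, Mul(Add(3, 16), 71)) = Add(-8, Mul(19, 71)) = Add(-8, 1349) = 1341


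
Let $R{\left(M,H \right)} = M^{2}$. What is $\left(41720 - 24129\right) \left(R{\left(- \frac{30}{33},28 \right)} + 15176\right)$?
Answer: $\frac{32304042036}{121} \approx 2.6698 \cdot 10^{8}$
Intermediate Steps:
$\left(41720 - 24129\right) \left(R{\left(- \frac{30}{33},28 \right)} + 15176\right) = \left(41720 - 24129\right) \left(\left(- \frac{30}{33}\right)^{2} + 15176\right) = 17591 \left(\left(\left(-30\right) \frac{1}{33}\right)^{2} + 15176\right) = 17591 \left(\left(- \frac{10}{11}\right)^{2} + 15176\right) = 17591 \left(\frac{100}{121} + 15176\right) = 17591 \cdot \frac{1836396}{121} = \frac{32304042036}{121}$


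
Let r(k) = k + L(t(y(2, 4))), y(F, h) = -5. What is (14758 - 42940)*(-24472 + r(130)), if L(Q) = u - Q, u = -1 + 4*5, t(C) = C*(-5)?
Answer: 686175336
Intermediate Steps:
t(C) = -5*C
u = 19 (u = -1 + 20 = 19)
L(Q) = 19 - Q
r(k) = -6 + k (r(k) = k + (19 - (-5)*(-5)) = k + (19 - 1*25) = k + (19 - 25) = k - 6 = -6 + k)
(14758 - 42940)*(-24472 + r(130)) = (14758 - 42940)*(-24472 + (-6 + 130)) = -28182*(-24472 + 124) = -28182*(-24348) = 686175336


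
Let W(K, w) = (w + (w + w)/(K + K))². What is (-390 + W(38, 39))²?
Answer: 3063483578961/2085136 ≈ 1.4692e+6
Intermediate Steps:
W(K, w) = (w + w/K)² (W(K, w) = (w + (2*w)/((2*K)))² = (w + (2*w)*(1/(2*K)))² = (w + w/K)²)
(-390 + W(38, 39))² = (-390 + 39²*(1 + 38)²/38²)² = (-390 + (1/1444)*1521*39²)² = (-390 + (1/1444)*1521*1521)² = (-390 + 2313441/1444)² = (1750281/1444)² = 3063483578961/2085136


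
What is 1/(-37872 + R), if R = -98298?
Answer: -1/136170 ≈ -7.3438e-6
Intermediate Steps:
1/(-37872 + R) = 1/(-37872 - 98298) = 1/(-136170) = -1/136170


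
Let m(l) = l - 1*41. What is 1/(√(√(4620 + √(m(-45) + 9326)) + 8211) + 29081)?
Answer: 1/(29081 + √(8211 + √(4620 + 2*√2310))) ≈ 3.4279e-5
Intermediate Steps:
m(l) = -41 + l (m(l) = l - 41 = -41 + l)
1/(√(√(4620 + √(m(-45) + 9326)) + 8211) + 29081) = 1/(√(√(4620 + √((-41 - 45) + 9326)) + 8211) + 29081) = 1/(√(√(4620 + √(-86 + 9326)) + 8211) + 29081) = 1/(√(√(4620 + √9240) + 8211) + 29081) = 1/(√(√(4620 + 2*√2310) + 8211) + 29081) = 1/(√(8211 + √(4620 + 2*√2310)) + 29081) = 1/(29081 + √(8211 + √(4620 + 2*√2310)))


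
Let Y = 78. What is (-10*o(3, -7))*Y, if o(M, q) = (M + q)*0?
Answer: 0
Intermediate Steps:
o(M, q) = 0
(-10*o(3, -7))*Y = -10*0*78 = 0*78 = 0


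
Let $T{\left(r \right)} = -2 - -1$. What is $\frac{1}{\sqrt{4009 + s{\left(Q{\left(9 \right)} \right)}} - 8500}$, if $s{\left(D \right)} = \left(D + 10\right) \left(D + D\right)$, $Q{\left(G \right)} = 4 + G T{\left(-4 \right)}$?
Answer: $- \frac{8500}{72246041} - \frac{\sqrt{3959}}{72246041} \approx -0.00011852$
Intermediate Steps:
$T{\left(r \right)} = -1$ ($T{\left(r \right)} = -2 + 1 = -1$)
$Q{\left(G \right)} = 4 - G$ ($Q{\left(G \right)} = 4 + G \left(-1\right) = 4 - G$)
$s{\left(D \right)} = 2 D \left(10 + D\right)$ ($s{\left(D \right)} = \left(10 + D\right) 2 D = 2 D \left(10 + D\right)$)
$\frac{1}{\sqrt{4009 + s{\left(Q{\left(9 \right)} \right)}} - 8500} = \frac{1}{\sqrt{4009 + 2 \left(4 - 9\right) \left(10 + \left(4 - 9\right)\right)} - 8500} = \frac{1}{\sqrt{4009 + 2 \left(-5\right) \left(10 - 5\right)} - 8500} = \frac{1}{\sqrt{4009 + 2 \left(-5\right) 5} - 8500} = \frac{1}{\sqrt{4009 - 50} - 8500} = \frac{1}{\sqrt{3959} - 8500} = \frac{1}{-8500 + \sqrt{3959}}$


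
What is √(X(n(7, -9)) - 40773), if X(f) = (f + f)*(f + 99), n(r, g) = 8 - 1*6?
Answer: I*√40369 ≈ 200.92*I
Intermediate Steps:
n(r, g) = 2 (n(r, g) = 8 - 6 = 2)
X(f) = 2*f*(99 + f) (X(f) = (2*f)*(99 + f) = 2*f*(99 + f))
√(X(n(7, -9)) - 40773) = √(2*2*(99 + 2) - 40773) = √(2*2*101 - 40773) = √(404 - 40773) = √(-40369) = I*√40369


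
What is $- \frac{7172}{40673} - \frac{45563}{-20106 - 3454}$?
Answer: $\frac{1684211579}{958255880} \approx 1.7576$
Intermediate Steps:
$- \frac{7172}{40673} - \frac{45563}{-20106 - 3454} = \left(-7172\right) \frac{1}{40673} - \frac{45563}{-20106 - 3454} = - \frac{7172}{40673} - \frac{45563}{-23560} = - \frac{7172}{40673} - - \frac{45563}{23560} = - \frac{7172}{40673} + \frac{45563}{23560} = \frac{1684211579}{958255880}$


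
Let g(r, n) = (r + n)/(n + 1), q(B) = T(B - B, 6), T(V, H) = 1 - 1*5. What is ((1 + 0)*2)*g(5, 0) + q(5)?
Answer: 6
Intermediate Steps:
T(V, H) = -4 (T(V, H) = 1 - 5 = -4)
q(B) = -4
g(r, n) = (n + r)/(1 + n)
((1 + 0)*2)*g(5, 0) + q(5) = ((1 + 0)*2)*((0 + 5)/(1 + 0)) - 4 = (1*2)*(5/1) - 4 = 2*(1*5) - 4 = 2*5 - 4 = 10 - 4 = 6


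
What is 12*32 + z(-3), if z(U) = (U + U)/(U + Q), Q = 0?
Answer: 386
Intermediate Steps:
z(U) = 2 (z(U) = (U + U)/(U + 0) = (2*U)/U = 2)
12*32 + z(-3) = 12*32 + 2 = 384 + 2 = 386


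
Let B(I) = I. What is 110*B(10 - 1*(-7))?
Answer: 1870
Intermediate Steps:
110*B(10 - 1*(-7)) = 110*(10 - 1*(-7)) = 110*(10 + 7) = 110*17 = 1870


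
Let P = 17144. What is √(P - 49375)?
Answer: I*√32231 ≈ 179.53*I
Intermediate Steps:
√(P - 49375) = √(17144 - 49375) = √(-32231) = I*√32231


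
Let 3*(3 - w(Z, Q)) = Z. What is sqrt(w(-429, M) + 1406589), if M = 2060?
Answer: sqrt(1406735) ≈ 1186.1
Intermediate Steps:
w(Z, Q) = 3 - Z/3
sqrt(w(-429, M) + 1406589) = sqrt((3 - 1/3*(-429)) + 1406589) = sqrt((3 + 143) + 1406589) = sqrt(146 + 1406589) = sqrt(1406735)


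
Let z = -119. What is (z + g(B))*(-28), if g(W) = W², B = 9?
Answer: 1064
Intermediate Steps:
(z + g(B))*(-28) = (-119 + 9²)*(-28) = (-119 + 81)*(-28) = -38*(-28) = 1064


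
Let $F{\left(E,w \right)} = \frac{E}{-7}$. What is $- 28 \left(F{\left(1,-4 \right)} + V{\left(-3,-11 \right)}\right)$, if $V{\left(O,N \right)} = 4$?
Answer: $-108$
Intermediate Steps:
$F{\left(E,w \right)} = - \frac{E}{7}$ ($F{\left(E,w \right)} = E \left(- \frac{1}{7}\right) = - \frac{E}{7}$)
$- 28 \left(F{\left(1,-4 \right)} + V{\left(-3,-11 \right)}\right) = - 28 \left(\left(- \frac{1}{7}\right) 1 + 4\right) = - 28 \left(- \frac{1}{7} + 4\right) = \left(-28\right) \frac{27}{7} = -108$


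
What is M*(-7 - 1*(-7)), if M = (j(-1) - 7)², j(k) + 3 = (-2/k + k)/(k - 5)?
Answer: 0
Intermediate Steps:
j(k) = -3 + (k - 2/k)/(-5 + k) (j(k) = -3 + (-2/k + k)/(k - 5) = -3 + (k - 2/k)/(-5 + k))
M = 3721/36 (M = ((-2 - 2*(-1)² + 15*(-1))/((-1)*(-5 - 1)) - 7)² = (-1*(-2 - 2*1 - 15)/(-6) - 7)² = (-1*(-⅙)*(-2 - 2 - 15) - 7)² = (-1*(-⅙)*(-19) - 7)² = (-19/6 - 7)² = (-61/6)² = 3721/36 ≈ 103.36)
M*(-7 - 1*(-7)) = 3721*(-7 - 1*(-7))/36 = 3721*(-7 + 7)/36 = (3721/36)*0 = 0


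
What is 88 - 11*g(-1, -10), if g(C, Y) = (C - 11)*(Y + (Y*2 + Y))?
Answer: -5192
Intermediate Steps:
g(C, Y) = 4*Y*(-11 + C) (g(C, Y) = (-11 + C)*(Y + (2*Y + Y)) = (-11 + C)*(Y + 3*Y) = (-11 + C)*(4*Y) = 4*Y*(-11 + C))
88 - 11*g(-1, -10) = 88 - 44*(-10)*(-11 - 1) = 88 - 44*(-10)*(-12) = 88 - 11*480 = 88 - 5280 = -5192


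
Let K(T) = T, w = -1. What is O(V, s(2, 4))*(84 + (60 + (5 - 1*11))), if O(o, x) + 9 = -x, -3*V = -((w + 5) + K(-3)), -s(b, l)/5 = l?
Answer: 1518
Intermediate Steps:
s(b, l) = -5*l
V = ⅓ (V = -(-1)*((-1 + 5) - 3)/3 = -(-1)*(4 - 3)/3 = -(-1)/3 = -⅓*(-1) = ⅓ ≈ 0.33333)
O(o, x) = -9 - x
O(V, s(2, 4))*(84 + (60 + (5 - 1*11))) = (-9 - (-5)*4)*(84 + (60 + (5 - 1*11))) = (-9 - 1*(-20))*(84 + (60 + (5 - 11))) = (-9 + 20)*(84 + (60 - 6)) = 11*(84 + 54) = 11*138 = 1518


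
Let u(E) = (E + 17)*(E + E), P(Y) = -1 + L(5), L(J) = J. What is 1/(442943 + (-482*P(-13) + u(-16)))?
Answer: 1/440983 ≈ 2.2677e-6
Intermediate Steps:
P(Y) = 4 (P(Y) = -1 + 5 = 4)
u(E) = 2*E*(17 + E) (u(E) = (17 + E)*(2*E) = 2*E*(17 + E))
1/(442943 + (-482*P(-13) + u(-16))) = 1/(442943 + (-482*4 + 2*(-16)*(17 - 16))) = 1/(442943 + (-1928 + 2*(-16)*1)) = 1/(442943 + (-1928 - 32)) = 1/(442943 - 1960) = 1/440983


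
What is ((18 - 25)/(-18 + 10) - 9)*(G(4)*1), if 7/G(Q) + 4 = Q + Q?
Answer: -455/32 ≈ -14.219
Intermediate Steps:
G(Q) = 7/(-4 + 2*Q) (G(Q) = 7/(-4 + (Q + Q)) = 7/(-4 + 2*Q))
((18 - 25)/(-18 + 10) - 9)*(G(4)*1) = ((18 - 25)/(-18 + 10) - 9)*((7/(2*(-2 + 4)))*1) = (-7/(-8) - 9)*(((7/2)/2)*1) = (-7*(-1/8) - 9)*(((7/2)*(1/2))*1) = (7/8 - 9)*((7/4)*1) = -65/8*7/4 = -455/32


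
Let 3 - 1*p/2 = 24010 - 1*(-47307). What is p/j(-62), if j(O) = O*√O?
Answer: -35657*I*√62/961 ≈ -292.16*I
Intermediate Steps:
j(O) = O^(3/2)
p = -142628 (p = 6 - 2*(24010 - 1*(-47307)) = 6 - 2*(24010 + 47307) = 6 - 2*71317 = 6 - 142634 = -142628)
p/j(-62) = -142628*I*√62/3844 = -35657*I*√62/961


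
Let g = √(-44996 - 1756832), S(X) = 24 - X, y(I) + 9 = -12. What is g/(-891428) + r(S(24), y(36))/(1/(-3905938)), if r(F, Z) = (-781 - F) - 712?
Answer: 5831565434 - 7*I*√9193/445714 ≈ 5.8316e+9 - 0.0015058*I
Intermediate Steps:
y(I) = -21 (y(I) = -9 - 12 = -21)
r(F, Z) = -1493 - F
g = 14*I*√9193 (g = √(-1801828) = 14*I*√9193 ≈ 1342.3*I)
g/(-891428) + r(S(24), y(36))/(1/(-3905938)) = (14*I*√9193)/(-891428) + (-1493 - (24 - 1*24))/(1/(-3905938)) = (14*I*√9193)*(-1/891428) + (-1493 - (24 - 24))/(-1/3905938) = -7*I*√9193/445714 + (-1493 - 1*0)*(-3905938) = -7*I*√9193/445714 + (-1493 + 0)*(-3905938) = -7*I*√9193/445714 - 1493*(-3905938) = -7*I*√9193/445714 + 5831565434 = 5831565434 - 7*I*√9193/445714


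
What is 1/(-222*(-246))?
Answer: 1/54612 ≈ 1.8311e-5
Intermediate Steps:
1/(-222*(-246)) = 1/54612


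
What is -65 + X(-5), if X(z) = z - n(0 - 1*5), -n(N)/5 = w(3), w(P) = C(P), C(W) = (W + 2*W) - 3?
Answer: -40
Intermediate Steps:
C(W) = -3 + 3*W (C(W) = 3*W - 3 = -3 + 3*W)
w(P) = -3 + 3*P
n(N) = -30 (n(N) = -5*(-3 + 3*3) = -5*(-3 + 9) = -5*6 = -30)
X(z) = 30 + z (X(z) = z - 1*(-30) = z + 30 = 30 + z)
-65 + X(-5) = -65 + (30 - 5) = -65 + 25 = -40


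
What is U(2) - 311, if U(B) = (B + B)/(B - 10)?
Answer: -623/2 ≈ -311.50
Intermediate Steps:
U(B) = 2*B/(-10 + B) (U(B) = (2*B)/(-10 + B) = 2*B/(-10 + B))
U(2) - 311 = 2*2/(-10 + 2) - 311 = 2*2/(-8) - 311 = 2*2*(-⅛) - 311 = -½ - 311 = -623/2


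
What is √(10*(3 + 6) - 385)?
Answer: I*√295 ≈ 17.176*I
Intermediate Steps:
√(10*(3 + 6) - 385) = √(10*9 - 385) = √(90 - 385) = √(-295) = I*√295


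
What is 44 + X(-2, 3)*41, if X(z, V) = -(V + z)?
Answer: 3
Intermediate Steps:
X(z, V) = -V - z
44 + X(-2, 3)*41 = 44 + (-1*3 - 1*(-2))*41 = 44 + (-3 + 2)*41 = 44 - 1*41 = 44 - 41 = 3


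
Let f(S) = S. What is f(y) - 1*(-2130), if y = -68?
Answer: 2062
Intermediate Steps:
f(y) - 1*(-2130) = -68 - 1*(-2130) = -68 + 2130 = 2062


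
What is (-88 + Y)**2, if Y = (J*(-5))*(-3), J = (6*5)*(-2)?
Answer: 976144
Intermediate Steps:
J = -60 (J = 30*(-2) = -60)
Y = -900 (Y = -60*(-5)*(-3) = 300*(-3) = -900)
(-88 + Y)**2 = (-88 - 900)**2 = (-988)**2 = 976144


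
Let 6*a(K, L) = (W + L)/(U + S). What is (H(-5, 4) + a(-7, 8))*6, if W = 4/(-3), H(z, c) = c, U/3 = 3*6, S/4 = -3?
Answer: 1522/63 ≈ 24.159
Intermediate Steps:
S = -12 (S = 4*(-3) = -12)
U = 54 (U = 3*(3*6) = 3*18 = 54)
W = -4/3 (W = 4*(-1/3) = -4/3 ≈ -1.3333)
a(K, L) = -1/189 + L/252 (a(K, L) = ((-4/3 + L)/(54 - 12))/6 = ((-4/3 + L)/42)/6 = ((-4/3 + L)*(1/42))/6 = (-2/63 + L/42)/6 = -1/189 + L/252)
(H(-5, 4) + a(-7, 8))*6 = (4 + (-1/189 + (1/252)*8))*6 = (4 + (-1/189 + 2/63))*6 = (4 + 5/189)*6 = (761/189)*6 = 1522/63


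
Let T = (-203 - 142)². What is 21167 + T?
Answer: 140192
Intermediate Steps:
T = 119025 (T = (-345)² = 119025)
21167 + T = 21167 + 119025 = 140192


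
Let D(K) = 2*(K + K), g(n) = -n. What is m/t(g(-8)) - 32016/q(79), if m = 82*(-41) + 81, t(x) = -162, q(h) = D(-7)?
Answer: 1319615/1134 ≈ 1163.7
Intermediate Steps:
D(K) = 4*K (D(K) = 2*(2*K) = 4*K)
q(h) = -28 (q(h) = 4*(-7) = -28)
m = -3281 (m = -3362 + 81 = -3281)
m/t(g(-8)) - 32016/q(79) = -3281/(-162) - 32016/(-28) = -3281*(-1/162) - 32016*(-1/28) = 3281/162 + 8004/7 = 1319615/1134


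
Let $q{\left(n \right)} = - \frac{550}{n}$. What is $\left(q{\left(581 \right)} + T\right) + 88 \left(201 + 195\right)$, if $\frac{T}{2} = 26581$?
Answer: $\frac{51133260}{581} \approx 88009.0$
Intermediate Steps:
$T = 53162$ ($T = 2 \cdot 26581 = 53162$)
$\left(q{\left(581 \right)} + T\right) + 88 \left(201 + 195\right) = \left(- \frac{550}{581} + 53162\right) + 88 \left(201 + 195\right) = \left(\left(-550\right) \frac{1}{581} + 53162\right) + 88 \cdot 396 = \left(- \frac{550}{581} + 53162\right) + 34848 = \frac{30886572}{581} + 34848 = \frac{51133260}{581}$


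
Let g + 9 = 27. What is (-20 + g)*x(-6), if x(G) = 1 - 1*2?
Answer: 2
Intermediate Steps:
g = 18 (g = -9 + 27 = 18)
x(G) = -1 (x(G) = 1 - 2 = -1)
(-20 + g)*x(-6) = (-20 + 18)*(-1) = -2*(-1) = 2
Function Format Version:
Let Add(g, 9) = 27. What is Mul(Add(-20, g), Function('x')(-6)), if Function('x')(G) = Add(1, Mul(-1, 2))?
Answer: 2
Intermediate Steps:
g = 18 (g = Add(-9, 27) = 18)
Function('x')(G) = -1 (Function('x')(G) = Add(1, -2) = -1)
Mul(Add(-20, g), Function('x')(-6)) = Mul(Add(-20, 18), -1) = Mul(-2, -1) = 2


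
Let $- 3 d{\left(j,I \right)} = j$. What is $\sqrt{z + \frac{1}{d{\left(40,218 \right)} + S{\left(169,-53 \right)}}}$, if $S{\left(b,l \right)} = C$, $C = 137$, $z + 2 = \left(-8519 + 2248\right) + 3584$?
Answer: $\frac{4 i \sqrt{23132221}}{371} \approx 51.855 i$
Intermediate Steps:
$z = -2689$ ($z = -2 + \left(\left(-8519 + 2248\right) + 3584\right) = -2 + \left(-6271 + 3584\right) = -2 - 2687 = -2689$)
$d{\left(j,I \right)} = - \frac{j}{3}$
$S{\left(b,l \right)} = 137$
$\sqrt{z + \frac{1}{d{\left(40,218 \right)} + S{\left(169,-53 \right)}}} = \sqrt{-2689 + \frac{1}{\left(- \frac{1}{3}\right) 40 + 137}} = \sqrt{-2689 + \frac{1}{- \frac{40}{3} + 137}} = \sqrt{-2689 + \frac{1}{\frac{371}{3}}} = \sqrt{-2689 + \frac{3}{371}} = \sqrt{- \frac{997616}{371}} = \frac{4 i \sqrt{23132221}}{371}$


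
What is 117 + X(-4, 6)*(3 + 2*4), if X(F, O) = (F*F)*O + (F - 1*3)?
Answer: 1096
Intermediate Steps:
X(F, O) = -3 + F + O*F² (X(F, O) = F²*O + (F - 3) = O*F² + (-3 + F) = -3 + F + O*F²)
117 + X(-4, 6)*(3 + 2*4) = 117 + (-3 - 4 + 6*(-4)²)*(3 + 2*4) = 117 + (-3 - 4 + 6*16)*(3 + 8) = 117 + (-3 - 4 + 96)*11 = 117 + 89*11 = 117 + 979 = 1096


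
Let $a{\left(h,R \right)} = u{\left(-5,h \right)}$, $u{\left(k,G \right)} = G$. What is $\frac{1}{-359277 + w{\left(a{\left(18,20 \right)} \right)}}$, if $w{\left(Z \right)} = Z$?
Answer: $- \frac{1}{359259} \approx -2.7835 \cdot 10^{-6}$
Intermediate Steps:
$a{\left(h,R \right)} = h$
$\frac{1}{-359277 + w{\left(a{\left(18,20 \right)} \right)}} = \frac{1}{-359277 + 18} = \frac{1}{-359259} = - \frac{1}{359259}$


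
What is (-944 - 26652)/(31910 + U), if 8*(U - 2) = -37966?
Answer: -110384/108665 ≈ -1.0158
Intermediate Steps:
U = -18975/4 (U = 2 + (⅛)*(-37966) = 2 - 18983/4 = -18975/4 ≈ -4743.8)
(-944 - 26652)/(31910 + U) = (-944 - 26652)/(31910 - 18975/4) = -27596/108665/4 = -27596*4/108665 = -110384/108665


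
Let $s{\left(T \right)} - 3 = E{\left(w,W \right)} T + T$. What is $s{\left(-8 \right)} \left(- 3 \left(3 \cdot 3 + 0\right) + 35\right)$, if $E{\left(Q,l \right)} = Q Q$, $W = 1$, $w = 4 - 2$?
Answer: $-296$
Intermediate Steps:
$w = 2$ ($w = 4 - 2 = 2$)
$E{\left(Q,l \right)} = Q^{2}$
$s{\left(T \right)} = 3 + 5 T$ ($s{\left(T \right)} = 3 + \left(2^{2} T + T\right) = 3 + \left(4 T + T\right) = 3 + 5 T$)
$s{\left(-8 \right)} \left(- 3 \left(3 \cdot 3 + 0\right) + 35\right) = \left(3 + 5 \left(-8\right)\right) \left(- 3 \left(3 \cdot 3 + 0\right) + 35\right) = \left(3 - 40\right) \left(- 3 \left(9 + 0\right) + 35\right) = - 37 \left(\left(-3\right) 9 + 35\right) = - 37 \left(-27 + 35\right) = \left(-37\right) 8 = -296$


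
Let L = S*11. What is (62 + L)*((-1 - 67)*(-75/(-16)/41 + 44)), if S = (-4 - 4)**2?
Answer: -188421829/82 ≈ -2.2978e+6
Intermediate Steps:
S = 64 (S = (-8)**2 = 64)
L = 704 (L = 64*11 = 704)
(62 + L)*((-1 - 67)*(-75/(-16)/41 + 44)) = (62 + 704)*((-1 - 67)*(-75/(-16)/41 + 44)) = 766*(-68*(-75*(-1/16)*(1/41) + 44)) = 766*(-68*((75/16)*(1/41) + 44)) = 766*(-68*(75/656 + 44)) = 766*(-68*28939/656) = 766*(-491963/164) = -188421829/82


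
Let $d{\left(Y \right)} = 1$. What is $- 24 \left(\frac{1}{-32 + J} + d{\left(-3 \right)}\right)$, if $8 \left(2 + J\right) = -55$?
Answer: $- \frac{2552}{109} \approx -23.413$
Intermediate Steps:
$J = - \frac{71}{8}$ ($J = -2 + \frac{1}{8} \left(-55\right) = -2 - \frac{55}{8} = - \frac{71}{8} \approx -8.875$)
$- 24 \left(\frac{1}{-32 + J} + d{\left(-3 \right)}\right) = - 24 \left(\frac{1}{-32 - \frac{71}{8}} + 1\right) = - 24 \left(\frac{1}{- \frac{327}{8}} + 1\right) = - 24 \left(- \frac{8}{327} + 1\right) = \left(-24\right) \frac{319}{327} = - \frac{2552}{109}$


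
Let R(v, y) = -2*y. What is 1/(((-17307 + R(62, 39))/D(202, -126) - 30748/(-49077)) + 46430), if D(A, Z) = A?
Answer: 9913554/459439319671 ≈ 2.1577e-5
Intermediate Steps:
1/(((-17307 + R(62, 39))/D(202, -126) - 30748/(-49077)) + 46430) = 1/(((-17307 - 2*39)/202 - 30748/(-49077)) + 46430) = 1/(((-17307 - 78)*(1/202) - 30748*(-1/49077)) + 46430) = 1/((-17385*1/202 + 30748/49077) + 46430) = 1/((-17385/202 + 30748/49077) + 46430) = 1/(-846992549/9913554 + 46430) = 1/(459439319671/9913554) = 9913554/459439319671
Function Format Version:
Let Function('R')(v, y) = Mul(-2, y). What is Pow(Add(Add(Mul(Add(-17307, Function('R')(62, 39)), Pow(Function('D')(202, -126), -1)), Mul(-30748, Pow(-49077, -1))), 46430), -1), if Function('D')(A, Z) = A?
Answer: Rational(9913554, 459439319671) ≈ 2.1577e-5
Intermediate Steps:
Pow(Add(Add(Mul(Add(-17307, Function('R')(62, 39)), Pow(Function('D')(202, -126), -1)), Mul(-30748, Pow(-49077, -1))), 46430), -1) = Pow(Add(Add(Mul(Add(-17307, Mul(-2, 39)), Pow(202, -1)), Mul(-30748, Pow(-49077, -1))), 46430), -1) = Pow(Add(Add(Mul(Add(-17307, -78), Rational(1, 202)), Mul(-30748, Rational(-1, 49077))), 46430), -1) = Pow(Add(Add(Mul(-17385, Rational(1, 202)), Rational(30748, 49077)), 46430), -1) = Pow(Add(Add(Rational(-17385, 202), Rational(30748, 49077)), 46430), -1) = Pow(Add(Rational(-846992549, 9913554), 46430), -1) = Pow(Rational(459439319671, 9913554), -1) = Rational(9913554, 459439319671)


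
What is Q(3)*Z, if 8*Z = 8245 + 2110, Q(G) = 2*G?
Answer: 31065/4 ≈ 7766.3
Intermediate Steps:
Z = 10355/8 (Z = (8245 + 2110)/8 = (1/8)*10355 = 10355/8 ≈ 1294.4)
Q(3)*Z = (2*3)*(10355/8) = 6*(10355/8) = 31065/4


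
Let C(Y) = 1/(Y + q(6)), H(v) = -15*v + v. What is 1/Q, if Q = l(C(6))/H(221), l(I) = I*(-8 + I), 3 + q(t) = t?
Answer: 250614/71 ≈ 3529.8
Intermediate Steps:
q(t) = -3 + t
H(v) = -14*v
C(Y) = 1/(3 + Y) (C(Y) = 1/(Y + (-3 + 6)) = 1/(Y + 3) = 1/(3 + Y))
Q = 71/250614 (Q = ((-8 + 1/(3 + 6))/(3 + 6))/((-14*221)) = ((-8 + 1/9)/9)/(-3094) = ((-8 + ⅑)/9)*(-1/3094) = ((⅑)*(-71/9))*(-1/3094) = -71/81*(-1/3094) = 71/250614 ≈ 0.00028330)
1/Q = 1/(71/250614) = 250614/71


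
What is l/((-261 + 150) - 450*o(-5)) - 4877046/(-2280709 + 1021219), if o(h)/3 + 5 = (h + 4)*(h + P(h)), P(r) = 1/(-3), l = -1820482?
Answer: 382602482831/117762315 ≈ 3248.9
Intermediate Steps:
P(r) = -⅓
o(h) = -15 + 3*(4 + h)*(-⅓ + h) (o(h) = -15 + 3*((h + 4)*(h - ⅓)) = -15 + 3*((4 + h)*(-⅓ + h)) = -15 + 3*(4 + h)*(-⅓ + h))
l/((-261 + 150) - 450*o(-5)) - 4877046/(-2280709 + 1021219) = -1820482/((-261 + 150) - 450*(-19 + 3*(-5)² + 11*(-5))) - 4877046/(-2280709 + 1021219) = -1820482/(-111 - 450*(-19 + 3*25 - 55)) - 4877046/(-1259490) = -1820482/(-111 - 450*(-19 + 75 - 55)) - 4877046*(-1/1259490) = -1820482/(-111 - 450*1) + 812841/209915 = -1820482/(-111 - 450) + 812841/209915 = -1820482/(-561) + 812841/209915 = -1820482*(-1/561) + 812841/209915 = 1820482/561 + 812841/209915 = 382602482831/117762315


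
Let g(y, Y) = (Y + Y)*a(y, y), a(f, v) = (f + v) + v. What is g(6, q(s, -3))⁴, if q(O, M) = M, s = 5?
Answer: 136048896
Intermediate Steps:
a(f, v) = f + 2*v
g(y, Y) = 6*Y*y (g(y, Y) = (Y + Y)*(y + 2*y) = (2*Y)*(3*y) = 6*Y*y)
g(6, q(s, -3))⁴ = (6*(-3)*6)⁴ = (-108)⁴ = 136048896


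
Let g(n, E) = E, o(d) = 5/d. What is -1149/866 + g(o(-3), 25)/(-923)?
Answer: -1082177/799318 ≈ -1.3539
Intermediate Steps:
-1149/866 + g(o(-3), 25)/(-923) = -1149/866 + 25/(-923) = -1149*1/866 + 25*(-1/923) = -1149/866 - 25/923 = -1082177/799318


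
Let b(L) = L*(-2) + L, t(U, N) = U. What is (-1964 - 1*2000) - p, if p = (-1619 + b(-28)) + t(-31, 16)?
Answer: -2342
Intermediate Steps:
b(L) = -L (b(L) = -2*L + L = -L)
p = -1622 (p = (-1619 - 1*(-28)) - 31 = (-1619 + 28) - 31 = -1591 - 31 = -1622)
(-1964 - 1*2000) - p = (-1964 - 1*2000) - 1*(-1622) = (-1964 - 2000) + 1622 = -3964 + 1622 = -2342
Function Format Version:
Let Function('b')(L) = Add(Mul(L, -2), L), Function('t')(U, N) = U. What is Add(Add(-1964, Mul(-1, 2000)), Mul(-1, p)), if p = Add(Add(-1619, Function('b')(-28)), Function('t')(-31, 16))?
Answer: -2342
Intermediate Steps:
Function('b')(L) = Mul(-1, L) (Function('b')(L) = Add(Mul(-2, L), L) = Mul(-1, L))
p = -1622 (p = Add(Add(-1619, Mul(-1, -28)), -31) = Add(Add(-1619, 28), -31) = Add(-1591, -31) = -1622)
Add(Add(-1964, Mul(-1, 2000)), Mul(-1, p)) = Add(Add(-1964, Mul(-1, 2000)), Mul(-1, -1622)) = Add(Add(-1964, -2000), 1622) = Add(-3964, 1622) = -2342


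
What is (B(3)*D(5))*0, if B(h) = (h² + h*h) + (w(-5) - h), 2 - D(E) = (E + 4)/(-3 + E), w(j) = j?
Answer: 0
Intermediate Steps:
D(E) = 2 - (4 + E)/(-3 + E) (D(E) = 2 - (E + 4)/(-3 + E) = 2 - (4 + E)/(-3 + E))
B(h) = -5 - h + 2*h² (B(h) = (h² + h*h) + (-5 - h) = (h² + h²) + (-5 - h) = 2*h² + (-5 - h) = -5 - h + 2*h²)
(B(3)*D(5))*0 = ((-5 - 1*3 + 2*3²)*((-10 + 5)/(-3 + 5)))*0 = ((-5 - 3 + 2*9)*(-5/2))*0 = ((-5 - 3 + 18)*((½)*(-5)))*0 = (10*(-5/2))*0 = -25*0 = 0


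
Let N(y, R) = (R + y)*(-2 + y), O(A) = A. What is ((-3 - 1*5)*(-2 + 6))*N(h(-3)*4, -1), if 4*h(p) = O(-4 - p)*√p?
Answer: 32 - 96*I*√3 ≈ 32.0 - 166.28*I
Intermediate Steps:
h(p) = √p*(-4 - p)/4 (h(p) = ((-4 - p)*√p)/4 = (√p*(-4 - p))/4 = √p*(-4 - p)/4)
N(y, R) = (-2 + y)*(R + y)
((-3 - 1*5)*(-2 + 6))*N(h(-3)*4, -1) = ((-3 - 1*5)*(-2 + 6))*(((√(-3)*(-4 - 1*(-3))/4)*4)² - 2*(-1) - 2*√(-3)*(-4 - 1*(-3))/4*4 - √(-3)*(-4 - 1*(-3))/4*4) = ((-3 - 5)*4)*((((I*√3)*(-4 + 3)/4)*4)² + 2 - 2*(I*√3)*(-4 + 3)/4*4 - (I*√3)*(-4 + 3)/4*4) = (-8*4)*((((¼)*(I*√3)*(-1))*4)² + 2 - 2*(¼)*(I*√3)*(-1)*4 - (¼)*(I*√3)*(-1)*4) = -32*((-I*√3/4*4)² + 2 - 2*(-I*√3/4)*4 - (-I*√3/4)*4) = -32*((-I*√3)² + 2 - (-2)*I*√3 - (-1)*I*√3) = -32*(-3 + 2 + 2*I*√3 + I*√3) = -32*(-1 + 3*I*√3) = 32 - 96*I*√3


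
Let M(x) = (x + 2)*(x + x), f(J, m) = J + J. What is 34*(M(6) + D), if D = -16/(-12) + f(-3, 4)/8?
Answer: 19703/6 ≈ 3283.8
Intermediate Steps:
f(J, m) = 2*J
M(x) = 2*x*(2 + x) (M(x) = (2 + x)*(2*x) = 2*x*(2 + x))
D = 7/12 (D = -16/(-12) + (2*(-3))/8 = -16*(-1/12) - 6*1/8 = 4/3 - 3/4 = 7/12 ≈ 0.58333)
34*(M(6) + D) = 34*(2*6*(2 + 6) + 7/12) = 34*(2*6*8 + 7/12) = 34*(96 + 7/12) = 34*(1159/12) = 19703/6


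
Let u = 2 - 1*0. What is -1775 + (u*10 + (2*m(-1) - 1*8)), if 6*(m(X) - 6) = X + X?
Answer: -5255/3 ≈ -1751.7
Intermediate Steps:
m(X) = 6 + X/3 (m(X) = 6 + (X + X)/6 = 6 + (2*X)/6 = 6 + X/3)
u = 2 (u = 2 + 0 = 2)
-1775 + (u*10 + (2*m(-1) - 1*8)) = -1775 + (2*10 + (2*(6 + (⅓)*(-1)) - 1*8)) = -1775 + (20 + (2*(6 - ⅓) - 8)) = -1775 + (20 + (2*(17/3) - 8)) = -1775 + (20 + (34/3 - 8)) = -1775 + (20 + 10/3) = -1775 + 70/3 = -5255/3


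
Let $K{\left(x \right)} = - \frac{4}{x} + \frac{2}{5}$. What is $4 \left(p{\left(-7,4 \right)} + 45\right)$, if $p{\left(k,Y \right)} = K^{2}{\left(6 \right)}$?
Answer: $\frac{40564}{225} \approx 180.28$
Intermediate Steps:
$K{\left(x \right)} = \frac{2}{5} - \frac{4}{x}$ ($K{\left(x \right)} = - \frac{4}{x} + 2 \cdot \frac{1}{5} = - \frac{4}{x} + \frac{2}{5} = \frac{2}{5} - \frac{4}{x}$)
$p{\left(k,Y \right)} = \frac{16}{225}$ ($p{\left(k,Y \right)} = \left(\frac{2}{5} - \frac{4}{6}\right)^{2} = \left(\frac{2}{5} - \frac{2}{3}\right)^{2} = \left(- \frac{4}{15}\right)^{2} = \frac{16}{225}$)
$4 \left(p{\left(-7,4 \right)} + 45\right) = 4 \left(\frac{16}{225} + 45\right) = 4 \cdot \frac{10141}{225} = \frac{40564}{225}$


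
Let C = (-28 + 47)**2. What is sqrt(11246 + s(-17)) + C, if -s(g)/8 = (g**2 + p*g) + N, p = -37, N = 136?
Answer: 361 + sqrt(2814) ≈ 414.05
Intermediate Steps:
C = 361 (C = 19**2 = 361)
s(g) = -1088 - 8*g**2 + 296*g (s(g) = -8*((g**2 - 37*g) + 136) = -8*(136 + g**2 - 37*g) = -1088 - 8*g**2 + 296*g)
sqrt(11246 + s(-17)) + C = sqrt(11246 + (-1088 - 8*(-17)**2 + 296*(-17))) + 361 = sqrt(11246 + (-1088 - 8*289 - 5032)) + 361 = sqrt(11246 + (-1088 - 2312 - 5032)) + 361 = sqrt(11246 - 8432) + 361 = sqrt(2814) + 361 = 361 + sqrt(2814)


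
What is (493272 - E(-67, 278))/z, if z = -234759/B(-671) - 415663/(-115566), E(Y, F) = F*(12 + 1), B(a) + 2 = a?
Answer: 38083600456044/27409899793 ≈ 1389.4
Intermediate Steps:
B(a) = -2 + a
E(Y, F) = 13*F (E(Y, F) = F*13 = 13*F)
z = 27409899793/77775918 (z = -234759/(-2 - 671) - 415663/(-115566) = -234759/(-673) - 415663*(-1/115566) = -234759*(-1/673) + 415663/115566 = 234759/673 + 415663/115566 = 27409899793/77775918 ≈ 352.42)
(493272 - E(-67, 278))/z = (493272 - 13*278)/(27409899793/77775918) = (493272 - 1*3614)*(77775918/27409899793) = (493272 - 3614)*(77775918/27409899793) = 489658*(77775918/27409899793) = 38083600456044/27409899793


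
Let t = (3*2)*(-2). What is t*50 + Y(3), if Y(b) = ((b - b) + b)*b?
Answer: -591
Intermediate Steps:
Y(b) = b² (Y(b) = (0 + b)*b = b*b = b²)
t = -12 (t = 6*(-2) = -12)
t*50 + Y(3) = -12*50 + 3² = -600 + 9 = -591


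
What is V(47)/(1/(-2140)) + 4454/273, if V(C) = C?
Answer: -27453886/273 ≈ -1.0056e+5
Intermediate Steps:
V(47)/(1/(-2140)) + 4454/273 = 47/(1/(-2140)) + 4454/273 = 47/(-1/2140) + 4454*(1/273) = 47*(-2140) + 4454/273 = -100580 + 4454/273 = -27453886/273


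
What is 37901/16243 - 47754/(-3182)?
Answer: 12111746/698449 ≈ 17.341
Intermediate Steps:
37901/16243 - 47754/(-3182) = 37901*(1/16243) - 47754*(-1/3182) = 37901/16243 + 23877/1591 = 12111746/698449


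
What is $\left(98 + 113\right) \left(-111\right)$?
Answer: $-23421$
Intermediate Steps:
$\left(98 + 113\right) \left(-111\right) = 211 \left(-111\right) = -23421$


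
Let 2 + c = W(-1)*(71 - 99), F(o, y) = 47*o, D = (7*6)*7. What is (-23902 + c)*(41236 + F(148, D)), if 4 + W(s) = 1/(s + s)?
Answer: -1145909376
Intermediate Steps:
D = 294 (D = 42*7 = 294)
W(s) = -4 + 1/(2*s) (W(s) = -4 + 1/(s + s) = -4 + 1/(2*s))
c = 124 (c = -2 + (-4 + (½)/(-1))*(71 - 99) = -2 + (-4 + (½)*(-1))*(-28) = -2 + (-4 - ½)*(-28) = -2 - 9/2*(-28) = -2 + 126 = 124)
(-23902 + c)*(41236 + F(148, D)) = (-23902 + 124)*(41236 + 47*148) = -23778*(41236 + 6956) = -23778*48192 = -1145909376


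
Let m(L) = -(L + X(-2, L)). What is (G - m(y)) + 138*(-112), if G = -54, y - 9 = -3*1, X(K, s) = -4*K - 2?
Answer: -15498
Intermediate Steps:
X(K, s) = -2 - 4*K
y = 6 (y = 9 - 3*1 = 9 - 3 = 6)
m(L) = -6 - L (m(L) = -(L + (-2 - 4*(-2))) = -(L + (-2 + 8)) = -(L + 6) = -(6 + L) = -6 - L)
(G - m(y)) + 138*(-112) = (-54 - (-6 - 1*6)) + 138*(-112) = (-54 - (-6 - 6)) - 15456 = (-54 - 1*(-12)) - 15456 = (-54 + 12) - 15456 = -42 - 15456 = -15498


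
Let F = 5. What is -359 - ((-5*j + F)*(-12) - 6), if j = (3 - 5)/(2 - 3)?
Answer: -413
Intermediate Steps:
j = 2 (j = -2/(-1) = -2*(-1) = 2)
-359 - ((-5*j + F)*(-12) - 6) = -359 - ((-5*2 + 5)*(-12) - 6) = -359 - ((-10 + 5)*(-12) - 6) = -359 - (-5*(-12) - 6) = -359 - (60 - 6) = -359 - 1*54 = -359 - 54 = -413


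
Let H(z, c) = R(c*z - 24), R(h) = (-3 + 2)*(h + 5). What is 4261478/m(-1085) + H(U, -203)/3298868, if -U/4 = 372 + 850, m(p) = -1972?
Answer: -3515002528511/1626341924 ≈ -2161.3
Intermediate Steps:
R(h) = -5 - h (R(h) = -(5 + h) = -5 - h)
U = -4888 (U = -4*(372 + 850) = -4*1222 = -4888)
H(z, c) = 19 - c*z (H(z, c) = -5 - (c*z - 24) = -5 - (-24 + c*z) = -5 + (24 - c*z) = 19 - c*z)
4261478/m(-1085) + H(U, -203)/3298868 = 4261478/(-1972) + (19 - 1*(-203)*(-4888))/3298868 = 4261478*(-1/1972) + (19 - 992264)*(1/3298868) = -2130739/986 - 992245*1/3298868 = -2130739/986 - 992245/3298868 = -3515002528511/1626341924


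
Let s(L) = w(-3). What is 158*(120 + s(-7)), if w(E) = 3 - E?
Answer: 19908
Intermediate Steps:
s(L) = 6 (s(L) = 3 - 1*(-3) = 3 + 3 = 6)
158*(120 + s(-7)) = 158*(120 + 6) = 158*126 = 19908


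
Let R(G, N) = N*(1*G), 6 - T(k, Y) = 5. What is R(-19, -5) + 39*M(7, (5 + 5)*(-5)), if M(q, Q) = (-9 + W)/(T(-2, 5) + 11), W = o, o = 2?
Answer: 289/4 ≈ 72.250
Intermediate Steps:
W = 2
T(k, Y) = 1 (T(k, Y) = 6 - 1*5 = 6 - 5 = 1)
R(G, N) = G*N (R(G, N) = N*G = G*N)
M(q, Q) = -7/12 (M(q, Q) = (-9 + 2)/(1 + 11) = -7/12)
R(-19, -5) + 39*M(7, (5 + 5)*(-5)) = -19*(-5) + 39*(-7/12) = 95 - 91/4 = 289/4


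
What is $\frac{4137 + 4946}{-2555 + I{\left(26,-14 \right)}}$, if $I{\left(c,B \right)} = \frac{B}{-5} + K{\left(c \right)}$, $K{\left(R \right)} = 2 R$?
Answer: $- \frac{45415}{12501} \approx -3.6329$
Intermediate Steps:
$I{\left(c,B \right)} = 2 c - \frac{B}{5}$ ($I{\left(c,B \right)} = \frac{B}{-5} + 2 c = - \frac{B}{5} + 2 c = 2 c - \frac{B}{5}$)
$\frac{4137 + 4946}{-2555 + I{\left(26,-14 \right)}} = \frac{4137 + 4946}{-2555 + \left(2 \cdot 26 - - \frac{14}{5}\right)} = \frac{9083}{-2555 + \left(52 + \frac{14}{5}\right)} = \frac{9083}{-2555 + \frac{274}{5}} = \frac{9083}{- \frac{12501}{5}} = 9083 \left(- \frac{5}{12501}\right) = - \frac{45415}{12501}$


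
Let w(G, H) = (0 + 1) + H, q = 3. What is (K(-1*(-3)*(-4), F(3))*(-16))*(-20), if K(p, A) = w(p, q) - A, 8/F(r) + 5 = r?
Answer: 2560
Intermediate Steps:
F(r) = 8/(-5 + r)
w(G, H) = 1 + H
K(p, A) = 4 - A (K(p, A) = (1 + 3) - A = 4 - A)
(K(-1*(-3)*(-4), F(3))*(-16))*(-20) = ((4 - 8/(-5 + 3))*(-16))*(-20) = ((4 - 8/(-2))*(-16))*(-20) = ((4 - 8*(-1)/2)*(-16))*(-20) = ((4 - 1*(-4))*(-16))*(-20) = ((4 + 4)*(-16))*(-20) = (8*(-16))*(-20) = -128*(-20) = 2560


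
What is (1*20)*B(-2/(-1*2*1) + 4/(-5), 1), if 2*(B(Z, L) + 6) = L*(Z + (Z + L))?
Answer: -106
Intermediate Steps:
B(Z, L) = -6 + L*(L + 2*Z)/2 (B(Z, L) = -6 + (L*(Z + (Z + L)))/2 = -6 + (L*(Z + (L + Z)))/2 = -6 + (L*(L + 2*Z))/2 = -6 + L*(L + 2*Z)/2)
(1*20)*B(-2/(-1*2*1) + 4/(-5), 1) = (1*20)*(-6 + (½)*1² + 1*(-2/(-1*2*1) + 4/(-5))) = 20*(-6 + (½)*1 + 1*(-2/((-2*1)) + 4*(-⅕))) = 20*(-6 + ½ + 1*(-2/(-2) - ⅘)) = 20*(-6 + ½ + 1*(-2*(-½) - ⅘)) = 20*(-6 + ½ + 1*(1 - ⅘)) = 20*(-6 + ½ + 1*(⅕)) = 20*(-6 + ½ + ⅕) = 20*(-53/10) = -106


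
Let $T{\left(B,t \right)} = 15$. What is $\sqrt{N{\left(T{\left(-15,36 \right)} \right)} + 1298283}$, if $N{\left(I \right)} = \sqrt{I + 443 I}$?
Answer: $\sqrt{1298283 + 6 \sqrt{185}} \approx 1139.5$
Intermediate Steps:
$N{\left(I \right)} = 2 \sqrt{111} \sqrt{I}$ ($N{\left(I \right)} = \sqrt{444 I} = 2 \sqrt{111} \sqrt{I}$)
$\sqrt{N{\left(T{\left(-15,36 \right)} \right)} + 1298283} = \sqrt{2 \sqrt{111} \sqrt{15} + 1298283} = \sqrt{6 \sqrt{185} + 1298283} = \sqrt{1298283 + 6 \sqrt{185}}$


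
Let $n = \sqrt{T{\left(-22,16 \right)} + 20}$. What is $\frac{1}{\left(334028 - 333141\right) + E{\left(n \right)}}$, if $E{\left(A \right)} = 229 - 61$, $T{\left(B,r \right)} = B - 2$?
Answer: $\frac{1}{1055} \approx 0.00094787$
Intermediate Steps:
$T{\left(B,r \right)} = -2 + B$ ($T{\left(B,r \right)} = B - 2 = -2 + B$)
$n = 2 i$ ($n = \sqrt{\left(-2 - 22\right) + 20} = \sqrt{-24 + 20} = \sqrt{-4} = 2 i \approx 2.0 i$)
$E{\left(A \right)} = 168$ ($E{\left(A \right)} = 229 - 61 = 168$)
$\frac{1}{\left(334028 - 333141\right) + E{\left(n \right)}} = \frac{1}{\left(334028 - 333141\right) + 168} = \frac{1}{887 + 168} = \frac{1}{1055}$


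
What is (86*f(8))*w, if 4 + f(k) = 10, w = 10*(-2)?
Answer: -10320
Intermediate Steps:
w = -20
f(k) = 6 (f(k) = -4 + 10 = 6)
(86*f(8))*w = (86*6)*(-20) = 516*(-20) = -10320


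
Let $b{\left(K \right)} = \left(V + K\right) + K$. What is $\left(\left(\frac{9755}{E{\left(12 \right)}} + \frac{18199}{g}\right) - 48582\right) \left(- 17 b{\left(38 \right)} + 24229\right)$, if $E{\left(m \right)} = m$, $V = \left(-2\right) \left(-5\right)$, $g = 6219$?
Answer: $- \frac{9017484459469}{8292} \approx -1.0875 \cdot 10^{9}$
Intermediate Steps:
$V = 10$
$b{\left(K \right)} = 10 + 2 K$ ($b{\left(K \right)} = \left(10 + K\right) + K = 10 + 2 K$)
$\left(\left(\frac{9755}{E{\left(12 \right)}} + \frac{18199}{g}\right) - 48582\right) \left(- 17 b{\left(38 \right)} + 24229\right) = \left(\left(\frac{9755}{12} + \frac{18199}{6219}\right) - 48582\right) \left(- 17 \left(10 + 2 \cdot 38\right) + 24229\right) = \left(\left(9755 \cdot \frac{1}{12} + 18199 \cdot \frac{1}{6219}\right) - 48582\right) \left(- 17 \left(10 + 76\right) + 24229\right) = \left(\left(\frac{9755}{12} + \frac{18199}{6219}\right) - 48582\right) \left(\left(-17\right) 86 + 24229\right) = \left(\frac{20294911}{24876} - 48582\right) \left(-1462 + 24229\right) = \left(- \frac{1188230921}{24876}\right) 22767 = - \frac{9017484459469}{8292}$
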